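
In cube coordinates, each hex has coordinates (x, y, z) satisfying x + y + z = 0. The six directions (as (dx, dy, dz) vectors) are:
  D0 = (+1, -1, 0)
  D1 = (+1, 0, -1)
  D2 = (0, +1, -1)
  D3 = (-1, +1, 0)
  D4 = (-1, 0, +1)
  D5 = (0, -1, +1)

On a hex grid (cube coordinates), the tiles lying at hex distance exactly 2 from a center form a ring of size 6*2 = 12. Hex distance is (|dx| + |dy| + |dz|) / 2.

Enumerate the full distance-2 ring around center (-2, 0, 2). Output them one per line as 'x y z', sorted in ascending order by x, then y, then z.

Walk ring at distance 2 from (-2, 0, 2):
Start at center + D4*2 = (-4, 0, 4)
  hex 0: (-4, 0, 4)
  hex 1: (-3, -1, 4)
  hex 2: (-2, -2, 4)
  hex 3: (-1, -2, 3)
  hex 4: (0, -2, 2)
  hex 5: (0, -1, 1)
  hex 6: (0, 0, 0)
  hex 7: (-1, 1, 0)
  hex 8: (-2, 2, 0)
  hex 9: (-3, 2, 1)
  hex 10: (-4, 2, 2)
  hex 11: (-4, 1, 3)
Sorted: 12 hexes.

Answer: -4 0 4
-4 1 3
-4 2 2
-3 -1 4
-3 2 1
-2 -2 4
-2 2 0
-1 -2 3
-1 1 0
0 -2 2
0 -1 1
0 0 0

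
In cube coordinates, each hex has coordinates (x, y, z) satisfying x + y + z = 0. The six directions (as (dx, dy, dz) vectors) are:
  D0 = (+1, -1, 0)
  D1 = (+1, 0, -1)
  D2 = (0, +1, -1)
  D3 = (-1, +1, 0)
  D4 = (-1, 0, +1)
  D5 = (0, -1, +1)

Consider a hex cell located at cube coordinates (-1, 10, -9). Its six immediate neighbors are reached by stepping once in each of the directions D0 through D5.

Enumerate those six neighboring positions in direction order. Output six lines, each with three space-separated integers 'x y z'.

Center: (-1, 10, -9). Add each direction:
  D0: (-1, 10, -9) + (1, -1, 0) = (0, 9, -9)
  D1: (-1, 10, -9) + (1, 0, -1) = (0, 10, -10)
  D2: (-1, 10, -9) + (0, 1, -1) = (-1, 11, -10)
  D3: (-1, 10, -9) + (-1, 1, 0) = (-2, 11, -9)
  D4: (-1, 10, -9) + (-1, 0, 1) = (-2, 10, -8)
  D5: (-1, 10, -9) + (0, -1, 1) = (-1, 9, -8)

Answer: 0 9 -9
0 10 -10
-1 11 -10
-2 11 -9
-2 10 -8
-1 9 -8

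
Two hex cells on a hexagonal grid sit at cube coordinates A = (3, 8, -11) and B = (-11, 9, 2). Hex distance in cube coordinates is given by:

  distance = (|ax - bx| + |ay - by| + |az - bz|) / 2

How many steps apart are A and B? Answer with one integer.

|ax - bx| = |3 - (-11)| = 14
|ay - by| = |8 - 9| = 1
|az - bz| = |-11 - 2| = 13
distance = (14 + 1 + 13) / 2 = 28 / 2 = 14

Answer: 14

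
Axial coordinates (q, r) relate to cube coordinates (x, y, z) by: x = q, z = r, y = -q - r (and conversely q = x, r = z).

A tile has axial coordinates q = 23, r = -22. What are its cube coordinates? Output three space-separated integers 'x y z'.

Answer: 23 -1 -22

Derivation:
x = q = 23
z = r = -22
y = -x - z = -(23) - (-22) = -1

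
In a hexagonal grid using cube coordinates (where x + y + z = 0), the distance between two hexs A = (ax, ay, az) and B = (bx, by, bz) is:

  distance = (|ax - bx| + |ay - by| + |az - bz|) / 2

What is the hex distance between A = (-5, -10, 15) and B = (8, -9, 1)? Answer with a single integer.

|ax - bx| = |-5 - 8| = 13
|ay - by| = |-10 - (-9)| = 1
|az - bz| = |15 - 1| = 14
distance = (13 + 1 + 14) / 2 = 28 / 2 = 14

Answer: 14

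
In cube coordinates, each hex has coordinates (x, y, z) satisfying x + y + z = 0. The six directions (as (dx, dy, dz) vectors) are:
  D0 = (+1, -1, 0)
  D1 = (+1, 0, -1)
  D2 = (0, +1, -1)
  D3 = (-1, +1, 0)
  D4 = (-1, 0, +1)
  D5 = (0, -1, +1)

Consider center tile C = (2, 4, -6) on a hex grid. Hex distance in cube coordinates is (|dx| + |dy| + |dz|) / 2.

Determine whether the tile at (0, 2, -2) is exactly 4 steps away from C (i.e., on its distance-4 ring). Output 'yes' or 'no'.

|px - cx| = |0 - 2| = 2
|py - cy| = |2 - 4| = 2
|pz - cz| = |-2 - (-6)| = 4
distance = (2+2+4)/2 = 8/2 = 4
radius = 4; distance == radius -> yes

Answer: yes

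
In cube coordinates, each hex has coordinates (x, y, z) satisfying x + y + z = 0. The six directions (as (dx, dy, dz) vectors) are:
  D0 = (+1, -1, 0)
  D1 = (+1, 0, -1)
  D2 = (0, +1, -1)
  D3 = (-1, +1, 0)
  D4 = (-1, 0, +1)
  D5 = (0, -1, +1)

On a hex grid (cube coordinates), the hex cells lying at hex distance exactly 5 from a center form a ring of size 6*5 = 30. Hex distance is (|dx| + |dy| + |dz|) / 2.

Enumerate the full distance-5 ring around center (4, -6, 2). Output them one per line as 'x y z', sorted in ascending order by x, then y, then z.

Answer: -1 -6 7
-1 -5 6
-1 -4 5
-1 -3 4
-1 -2 3
-1 -1 2
0 -7 7
0 -1 1
1 -8 7
1 -1 0
2 -9 7
2 -1 -1
3 -10 7
3 -1 -2
4 -11 7
4 -1 -3
5 -11 6
5 -2 -3
6 -11 5
6 -3 -3
7 -11 4
7 -4 -3
8 -11 3
8 -5 -3
9 -11 2
9 -10 1
9 -9 0
9 -8 -1
9 -7 -2
9 -6 -3

Derivation:
Walk ring at distance 5 from (4, -6, 2):
Start at center + D4*5 = (-1, -6, 7)
  hex 0: (-1, -6, 7)
  hex 1: (0, -7, 7)
  hex 2: (1, -8, 7)
  hex 3: (2, -9, 7)
  hex 4: (3, -10, 7)
  hex 5: (4, -11, 7)
  hex 6: (5, -11, 6)
  hex 7: (6, -11, 5)
  hex 8: (7, -11, 4)
  hex 9: (8, -11, 3)
  hex 10: (9, -11, 2)
  hex 11: (9, -10, 1)
  hex 12: (9, -9, 0)
  hex 13: (9, -8, -1)
  hex 14: (9, -7, -2)
  hex 15: (9, -6, -3)
  hex 16: (8, -5, -3)
  hex 17: (7, -4, -3)
  hex 18: (6, -3, -3)
  hex 19: (5, -2, -3)
  hex 20: (4, -1, -3)
  hex 21: (3, -1, -2)
  hex 22: (2, -1, -1)
  hex 23: (1, -1, 0)
  hex 24: (0, -1, 1)
  hex 25: (-1, -1, 2)
  hex 26: (-1, -2, 3)
  hex 27: (-1, -3, 4)
  hex 28: (-1, -4, 5)
  hex 29: (-1, -5, 6)
Sorted: 30 hexes.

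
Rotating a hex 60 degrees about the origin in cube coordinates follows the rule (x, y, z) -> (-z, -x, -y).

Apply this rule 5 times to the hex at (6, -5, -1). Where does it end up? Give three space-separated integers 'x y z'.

Start: (6, -5, -1)
Step 1: (6, -5, -1) -> (-(-1), -(6), -(-5)) = (1, -6, 5)
Step 2: (1, -6, 5) -> (-(5), -(1), -(-6)) = (-5, -1, 6)
Step 3: (-5, -1, 6) -> (-(6), -(-5), -(-1)) = (-6, 5, 1)
Step 4: (-6, 5, 1) -> (-(1), -(-6), -(5)) = (-1, 6, -5)
Step 5: (-1, 6, -5) -> (-(-5), -(-1), -(6)) = (5, 1, -6)

Answer: 5 1 -6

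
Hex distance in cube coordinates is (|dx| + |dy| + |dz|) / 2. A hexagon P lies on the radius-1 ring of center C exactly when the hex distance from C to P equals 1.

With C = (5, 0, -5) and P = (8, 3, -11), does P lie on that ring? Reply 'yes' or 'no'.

Answer: no

Derivation:
|px - cx| = |8 - 5| = 3
|py - cy| = |3 - 0| = 3
|pz - cz| = |-11 - (-5)| = 6
distance = (3+3+6)/2 = 12/2 = 6
radius = 1; distance != radius -> no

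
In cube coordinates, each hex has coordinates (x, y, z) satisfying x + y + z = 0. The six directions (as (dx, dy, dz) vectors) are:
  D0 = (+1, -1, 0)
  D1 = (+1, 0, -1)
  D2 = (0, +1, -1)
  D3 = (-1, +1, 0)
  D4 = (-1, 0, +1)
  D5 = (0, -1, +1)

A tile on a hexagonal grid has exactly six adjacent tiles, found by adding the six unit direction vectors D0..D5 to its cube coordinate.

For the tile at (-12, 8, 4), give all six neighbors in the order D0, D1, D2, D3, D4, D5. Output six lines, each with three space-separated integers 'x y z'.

Center: (-12, 8, 4). Add each direction:
  D0: (-12, 8, 4) + (1, -1, 0) = (-11, 7, 4)
  D1: (-12, 8, 4) + (1, 0, -1) = (-11, 8, 3)
  D2: (-12, 8, 4) + (0, 1, -1) = (-12, 9, 3)
  D3: (-12, 8, 4) + (-1, 1, 0) = (-13, 9, 4)
  D4: (-12, 8, 4) + (-1, 0, 1) = (-13, 8, 5)
  D5: (-12, 8, 4) + (0, -1, 1) = (-12, 7, 5)

Answer: -11 7 4
-11 8 3
-12 9 3
-13 9 4
-13 8 5
-12 7 5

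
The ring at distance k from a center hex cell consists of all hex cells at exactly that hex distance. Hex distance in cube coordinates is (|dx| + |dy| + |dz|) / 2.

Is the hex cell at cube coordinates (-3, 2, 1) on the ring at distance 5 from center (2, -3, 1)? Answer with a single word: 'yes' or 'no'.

Answer: yes

Derivation:
|px - cx| = |-3 - 2| = 5
|py - cy| = |2 - (-3)| = 5
|pz - cz| = |1 - 1| = 0
distance = (5+5+0)/2 = 10/2 = 5
radius = 5; distance == radius -> yes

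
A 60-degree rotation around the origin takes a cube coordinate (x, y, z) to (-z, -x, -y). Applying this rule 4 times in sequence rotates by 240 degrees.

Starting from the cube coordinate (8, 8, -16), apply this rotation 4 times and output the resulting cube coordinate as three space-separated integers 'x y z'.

Answer: -16 8 8

Derivation:
Start: (8, 8, -16)
Step 1: (8, 8, -16) -> (-(-16), -(8), -(8)) = (16, -8, -8)
Step 2: (16, -8, -8) -> (-(-8), -(16), -(-8)) = (8, -16, 8)
Step 3: (8, -16, 8) -> (-(8), -(8), -(-16)) = (-8, -8, 16)
Step 4: (-8, -8, 16) -> (-(16), -(-8), -(-8)) = (-16, 8, 8)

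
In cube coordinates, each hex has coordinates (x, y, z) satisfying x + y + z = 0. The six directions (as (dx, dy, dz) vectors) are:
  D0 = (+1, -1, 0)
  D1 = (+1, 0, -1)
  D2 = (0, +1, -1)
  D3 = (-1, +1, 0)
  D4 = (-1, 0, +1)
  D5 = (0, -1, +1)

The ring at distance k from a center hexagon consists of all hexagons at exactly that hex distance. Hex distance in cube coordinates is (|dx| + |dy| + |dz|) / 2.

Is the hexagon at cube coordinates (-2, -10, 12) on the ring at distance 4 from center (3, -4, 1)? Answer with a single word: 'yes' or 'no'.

Answer: no

Derivation:
|px - cx| = |-2 - 3| = 5
|py - cy| = |-10 - (-4)| = 6
|pz - cz| = |12 - 1| = 11
distance = (5+6+11)/2 = 22/2 = 11
radius = 4; distance != radius -> no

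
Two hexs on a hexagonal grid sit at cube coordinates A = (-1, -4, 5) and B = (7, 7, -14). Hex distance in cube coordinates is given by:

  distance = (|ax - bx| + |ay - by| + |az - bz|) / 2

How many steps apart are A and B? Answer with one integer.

Answer: 19

Derivation:
|ax - bx| = |-1 - 7| = 8
|ay - by| = |-4 - 7| = 11
|az - bz| = |5 - (-14)| = 19
distance = (8 + 11 + 19) / 2 = 38 / 2 = 19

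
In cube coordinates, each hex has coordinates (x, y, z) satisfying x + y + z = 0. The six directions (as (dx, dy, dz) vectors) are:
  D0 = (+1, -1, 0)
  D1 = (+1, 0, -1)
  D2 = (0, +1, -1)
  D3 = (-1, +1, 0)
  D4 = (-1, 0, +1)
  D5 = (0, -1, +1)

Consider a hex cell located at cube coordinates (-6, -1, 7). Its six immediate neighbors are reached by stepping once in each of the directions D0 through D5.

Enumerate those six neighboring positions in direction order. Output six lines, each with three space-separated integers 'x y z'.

Answer: -5 -2 7
-5 -1 6
-6 0 6
-7 0 7
-7 -1 8
-6 -2 8

Derivation:
Center: (-6, -1, 7). Add each direction:
  D0: (-6, -1, 7) + (1, -1, 0) = (-5, -2, 7)
  D1: (-6, -1, 7) + (1, 0, -1) = (-5, -1, 6)
  D2: (-6, -1, 7) + (0, 1, -1) = (-6, 0, 6)
  D3: (-6, -1, 7) + (-1, 1, 0) = (-7, 0, 7)
  D4: (-6, -1, 7) + (-1, 0, 1) = (-7, -1, 8)
  D5: (-6, -1, 7) + (0, -1, 1) = (-6, -2, 8)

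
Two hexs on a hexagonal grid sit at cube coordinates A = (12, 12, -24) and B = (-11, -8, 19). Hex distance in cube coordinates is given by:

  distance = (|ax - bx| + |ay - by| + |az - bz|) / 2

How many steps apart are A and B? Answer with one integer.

Answer: 43

Derivation:
|ax - bx| = |12 - (-11)| = 23
|ay - by| = |12 - (-8)| = 20
|az - bz| = |-24 - 19| = 43
distance = (23 + 20 + 43) / 2 = 86 / 2 = 43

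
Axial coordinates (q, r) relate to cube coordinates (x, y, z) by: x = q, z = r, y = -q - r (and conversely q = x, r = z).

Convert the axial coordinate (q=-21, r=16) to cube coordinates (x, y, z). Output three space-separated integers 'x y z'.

x = q = -21
z = r = 16
y = -x - z = -(-21) - (16) = 5

Answer: -21 5 16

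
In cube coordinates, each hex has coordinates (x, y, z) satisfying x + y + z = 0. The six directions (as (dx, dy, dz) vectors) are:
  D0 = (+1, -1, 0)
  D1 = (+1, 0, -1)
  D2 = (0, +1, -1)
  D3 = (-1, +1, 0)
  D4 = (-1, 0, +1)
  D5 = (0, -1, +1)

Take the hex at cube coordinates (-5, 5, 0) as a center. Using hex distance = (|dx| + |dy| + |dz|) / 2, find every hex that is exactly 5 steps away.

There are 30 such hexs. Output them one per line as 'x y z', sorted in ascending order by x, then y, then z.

Answer: -10 5 5
-10 6 4
-10 7 3
-10 8 2
-10 9 1
-10 10 0
-9 4 5
-9 10 -1
-8 3 5
-8 10 -2
-7 2 5
-7 10 -3
-6 1 5
-6 10 -4
-5 0 5
-5 10 -5
-4 0 4
-4 9 -5
-3 0 3
-3 8 -5
-2 0 2
-2 7 -5
-1 0 1
-1 6 -5
0 0 0
0 1 -1
0 2 -2
0 3 -3
0 4 -4
0 5 -5

Derivation:
Walk ring at distance 5 from (-5, 5, 0):
Start at center + D4*5 = (-10, 5, 5)
  hex 0: (-10, 5, 5)
  hex 1: (-9, 4, 5)
  hex 2: (-8, 3, 5)
  hex 3: (-7, 2, 5)
  hex 4: (-6, 1, 5)
  hex 5: (-5, 0, 5)
  hex 6: (-4, 0, 4)
  hex 7: (-3, 0, 3)
  hex 8: (-2, 0, 2)
  hex 9: (-1, 0, 1)
  hex 10: (0, 0, 0)
  hex 11: (0, 1, -1)
  hex 12: (0, 2, -2)
  hex 13: (0, 3, -3)
  hex 14: (0, 4, -4)
  hex 15: (0, 5, -5)
  hex 16: (-1, 6, -5)
  hex 17: (-2, 7, -5)
  hex 18: (-3, 8, -5)
  hex 19: (-4, 9, -5)
  hex 20: (-5, 10, -5)
  hex 21: (-6, 10, -4)
  hex 22: (-7, 10, -3)
  hex 23: (-8, 10, -2)
  hex 24: (-9, 10, -1)
  hex 25: (-10, 10, 0)
  hex 26: (-10, 9, 1)
  hex 27: (-10, 8, 2)
  hex 28: (-10, 7, 3)
  hex 29: (-10, 6, 4)
Sorted: 30 hexes.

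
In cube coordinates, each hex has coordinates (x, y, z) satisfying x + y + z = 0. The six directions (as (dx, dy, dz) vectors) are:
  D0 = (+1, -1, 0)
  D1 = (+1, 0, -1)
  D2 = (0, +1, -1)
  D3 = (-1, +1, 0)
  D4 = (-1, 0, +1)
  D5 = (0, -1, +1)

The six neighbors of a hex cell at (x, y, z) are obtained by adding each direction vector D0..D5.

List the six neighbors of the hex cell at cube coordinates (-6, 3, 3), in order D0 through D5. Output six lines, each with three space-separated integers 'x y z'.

Answer: -5 2 3
-5 3 2
-6 4 2
-7 4 3
-7 3 4
-6 2 4

Derivation:
Center: (-6, 3, 3). Add each direction:
  D0: (-6, 3, 3) + (1, -1, 0) = (-5, 2, 3)
  D1: (-6, 3, 3) + (1, 0, -1) = (-5, 3, 2)
  D2: (-6, 3, 3) + (0, 1, -1) = (-6, 4, 2)
  D3: (-6, 3, 3) + (-1, 1, 0) = (-7, 4, 3)
  D4: (-6, 3, 3) + (-1, 0, 1) = (-7, 3, 4)
  D5: (-6, 3, 3) + (0, -1, 1) = (-6, 2, 4)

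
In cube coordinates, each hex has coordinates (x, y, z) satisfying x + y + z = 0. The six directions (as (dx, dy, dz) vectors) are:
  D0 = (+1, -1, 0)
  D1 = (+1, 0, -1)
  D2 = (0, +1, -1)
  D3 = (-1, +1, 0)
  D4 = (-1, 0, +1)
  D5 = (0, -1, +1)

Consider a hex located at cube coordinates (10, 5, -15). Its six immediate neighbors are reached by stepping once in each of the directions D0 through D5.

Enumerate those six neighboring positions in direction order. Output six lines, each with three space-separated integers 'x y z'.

Center: (10, 5, -15). Add each direction:
  D0: (10, 5, -15) + (1, -1, 0) = (11, 4, -15)
  D1: (10, 5, -15) + (1, 0, -1) = (11, 5, -16)
  D2: (10, 5, -15) + (0, 1, -1) = (10, 6, -16)
  D3: (10, 5, -15) + (-1, 1, 0) = (9, 6, -15)
  D4: (10, 5, -15) + (-1, 0, 1) = (9, 5, -14)
  D5: (10, 5, -15) + (0, -1, 1) = (10, 4, -14)

Answer: 11 4 -15
11 5 -16
10 6 -16
9 6 -15
9 5 -14
10 4 -14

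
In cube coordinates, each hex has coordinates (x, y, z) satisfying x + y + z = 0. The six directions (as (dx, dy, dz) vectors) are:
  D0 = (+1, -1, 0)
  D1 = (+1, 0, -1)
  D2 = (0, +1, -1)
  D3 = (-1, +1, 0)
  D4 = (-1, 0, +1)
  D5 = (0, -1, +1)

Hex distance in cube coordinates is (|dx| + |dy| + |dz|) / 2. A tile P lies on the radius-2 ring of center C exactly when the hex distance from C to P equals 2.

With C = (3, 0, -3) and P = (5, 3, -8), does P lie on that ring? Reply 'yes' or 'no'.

|px - cx| = |5 - 3| = 2
|py - cy| = |3 - 0| = 3
|pz - cz| = |-8 - (-3)| = 5
distance = (2+3+5)/2 = 10/2 = 5
radius = 2; distance != radius -> no

Answer: no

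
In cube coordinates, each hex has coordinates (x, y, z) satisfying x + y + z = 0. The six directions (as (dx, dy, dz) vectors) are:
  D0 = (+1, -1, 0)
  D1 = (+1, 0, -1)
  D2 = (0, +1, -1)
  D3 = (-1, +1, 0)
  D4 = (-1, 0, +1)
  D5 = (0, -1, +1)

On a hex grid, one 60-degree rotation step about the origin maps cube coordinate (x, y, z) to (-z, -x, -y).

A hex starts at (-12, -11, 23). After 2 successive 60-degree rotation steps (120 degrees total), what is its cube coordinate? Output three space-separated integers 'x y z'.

Answer: -11 23 -12

Derivation:
Start: (-12, -11, 23)
Step 1: (-12, -11, 23) -> (-(23), -(-12), -(-11)) = (-23, 12, 11)
Step 2: (-23, 12, 11) -> (-(11), -(-23), -(12)) = (-11, 23, -12)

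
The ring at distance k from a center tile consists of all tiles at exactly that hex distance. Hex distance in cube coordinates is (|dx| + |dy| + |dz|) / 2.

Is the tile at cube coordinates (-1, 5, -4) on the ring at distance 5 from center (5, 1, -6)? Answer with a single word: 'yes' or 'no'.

Answer: no

Derivation:
|px - cx| = |-1 - 5| = 6
|py - cy| = |5 - 1| = 4
|pz - cz| = |-4 - (-6)| = 2
distance = (6+4+2)/2 = 12/2 = 6
radius = 5; distance != radius -> no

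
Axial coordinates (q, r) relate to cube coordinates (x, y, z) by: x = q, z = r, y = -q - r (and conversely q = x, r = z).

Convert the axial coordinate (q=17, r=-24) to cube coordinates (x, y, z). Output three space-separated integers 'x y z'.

Answer: 17 7 -24

Derivation:
x = q = 17
z = r = -24
y = -x - z = -(17) - (-24) = 7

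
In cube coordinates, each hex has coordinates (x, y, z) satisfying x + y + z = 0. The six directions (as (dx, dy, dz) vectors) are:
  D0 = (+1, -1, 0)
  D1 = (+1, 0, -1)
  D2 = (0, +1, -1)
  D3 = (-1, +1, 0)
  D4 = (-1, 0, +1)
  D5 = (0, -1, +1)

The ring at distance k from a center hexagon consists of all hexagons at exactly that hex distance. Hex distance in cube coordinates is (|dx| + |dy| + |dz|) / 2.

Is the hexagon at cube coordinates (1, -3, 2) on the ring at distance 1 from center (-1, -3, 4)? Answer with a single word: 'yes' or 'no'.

|px - cx| = |1 - (-1)| = 2
|py - cy| = |-3 - (-3)| = 0
|pz - cz| = |2 - 4| = 2
distance = (2+0+2)/2 = 4/2 = 2
radius = 1; distance != radius -> no

Answer: no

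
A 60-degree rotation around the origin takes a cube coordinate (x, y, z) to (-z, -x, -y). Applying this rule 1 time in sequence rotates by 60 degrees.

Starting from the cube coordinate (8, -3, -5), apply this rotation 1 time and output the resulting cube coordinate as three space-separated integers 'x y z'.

Start: (8, -3, -5)
Step 1: (8, -3, -5) -> (-(-5), -(8), -(-3)) = (5, -8, 3)

Answer: 5 -8 3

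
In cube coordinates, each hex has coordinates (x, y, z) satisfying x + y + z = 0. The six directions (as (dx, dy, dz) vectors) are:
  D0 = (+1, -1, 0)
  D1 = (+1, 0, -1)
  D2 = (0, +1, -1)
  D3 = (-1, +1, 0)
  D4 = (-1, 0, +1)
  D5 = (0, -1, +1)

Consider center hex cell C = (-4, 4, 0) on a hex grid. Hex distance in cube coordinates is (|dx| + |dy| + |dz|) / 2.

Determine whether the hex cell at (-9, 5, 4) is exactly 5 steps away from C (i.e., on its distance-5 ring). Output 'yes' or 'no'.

|px - cx| = |-9 - (-4)| = 5
|py - cy| = |5 - 4| = 1
|pz - cz| = |4 - 0| = 4
distance = (5+1+4)/2 = 10/2 = 5
radius = 5; distance == radius -> yes

Answer: yes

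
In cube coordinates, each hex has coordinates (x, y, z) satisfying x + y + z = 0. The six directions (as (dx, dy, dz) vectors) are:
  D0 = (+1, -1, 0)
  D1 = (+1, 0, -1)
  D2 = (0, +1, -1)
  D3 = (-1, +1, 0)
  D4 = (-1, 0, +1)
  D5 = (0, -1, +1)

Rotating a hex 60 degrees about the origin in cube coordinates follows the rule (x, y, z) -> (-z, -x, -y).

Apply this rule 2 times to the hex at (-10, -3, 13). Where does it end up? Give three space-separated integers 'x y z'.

Answer: -3 13 -10

Derivation:
Start: (-10, -3, 13)
Step 1: (-10, -3, 13) -> (-(13), -(-10), -(-3)) = (-13, 10, 3)
Step 2: (-13, 10, 3) -> (-(3), -(-13), -(10)) = (-3, 13, -10)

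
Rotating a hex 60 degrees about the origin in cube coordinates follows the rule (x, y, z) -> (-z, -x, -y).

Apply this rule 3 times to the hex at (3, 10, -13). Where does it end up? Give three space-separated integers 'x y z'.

Start: (3, 10, -13)
Step 1: (3, 10, -13) -> (-(-13), -(3), -(10)) = (13, -3, -10)
Step 2: (13, -3, -10) -> (-(-10), -(13), -(-3)) = (10, -13, 3)
Step 3: (10, -13, 3) -> (-(3), -(10), -(-13)) = (-3, -10, 13)

Answer: -3 -10 13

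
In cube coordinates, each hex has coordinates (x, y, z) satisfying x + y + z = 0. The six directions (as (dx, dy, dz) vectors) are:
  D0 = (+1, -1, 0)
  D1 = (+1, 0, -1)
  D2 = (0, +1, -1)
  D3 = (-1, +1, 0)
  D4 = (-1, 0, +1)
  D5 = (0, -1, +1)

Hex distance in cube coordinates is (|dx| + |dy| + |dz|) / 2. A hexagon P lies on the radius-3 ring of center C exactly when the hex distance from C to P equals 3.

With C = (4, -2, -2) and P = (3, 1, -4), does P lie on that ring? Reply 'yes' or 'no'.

|px - cx| = |3 - 4| = 1
|py - cy| = |1 - (-2)| = 3
|pz - cz| = |-4 - (-2)| = 2
distance = (1+3+2)/2 = 6/2 = 3
radius = 3; distance == radius -> yes

Answer: yes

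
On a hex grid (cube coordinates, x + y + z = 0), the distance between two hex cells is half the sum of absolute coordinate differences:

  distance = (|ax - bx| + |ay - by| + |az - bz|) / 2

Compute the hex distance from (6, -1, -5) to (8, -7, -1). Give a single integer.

|ax - bx| = |6 - 8| = 2
|ay - by| = |-1 - (-7)| = 6
|az - bz| = |-5 - (-1)| = 4
distance = (2 + 6 + 4) / 2 = 12 / 2 = 6

Answer: 6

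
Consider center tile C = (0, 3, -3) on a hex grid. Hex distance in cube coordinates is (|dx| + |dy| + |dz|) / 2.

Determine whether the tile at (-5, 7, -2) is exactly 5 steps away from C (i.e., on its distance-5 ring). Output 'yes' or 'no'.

|px - cx| = |-5 - 0| = 5
|py - cy| = |7 - 3| = 4
|pz - cz| = |-2 - (-3)| = 1
distance = (5+4+1)/2 = 10/2 = 5
radius = 5; distance == radius -> yes

Answer: yes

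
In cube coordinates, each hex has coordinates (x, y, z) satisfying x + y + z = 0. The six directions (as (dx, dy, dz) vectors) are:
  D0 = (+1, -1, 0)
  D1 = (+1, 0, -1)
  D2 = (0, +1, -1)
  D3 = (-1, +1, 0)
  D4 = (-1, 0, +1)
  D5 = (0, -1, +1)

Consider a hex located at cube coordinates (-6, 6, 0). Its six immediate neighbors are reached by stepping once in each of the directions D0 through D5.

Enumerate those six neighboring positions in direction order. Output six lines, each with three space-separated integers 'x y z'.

Center: (-6, 6, 0). Add each direction:
  D0: (-6, 6, 0) + (1, -1, 0) = (-5, 5, 0)
  D1: (-6, 6, 0) + (1, 0, -1) = (-5, 6, -1)
  D2: (-6, 6, 0) + (0, 1, -1) = (-6, 7, -1)
  D3: (-6, 6, 0) + (-1, 1, 0) = (-7, 7, 0)
  D4: (-6, 6, 0) + (-1, 0, 1) = (-7, 6, 1)
  D5: (-6, 6, 0) + (0, -1, 1) = (-6, 5, 1)

Answer: -5 5 0
-5 6 -1
-6 7 -1
-7 7 0
-7 6 1
-6 5 1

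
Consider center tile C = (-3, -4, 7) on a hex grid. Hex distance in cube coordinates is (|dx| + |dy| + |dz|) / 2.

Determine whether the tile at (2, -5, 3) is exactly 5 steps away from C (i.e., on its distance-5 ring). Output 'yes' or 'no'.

|px - cx| = |2 - (-3)| = 5
|py - cy| = |-5 - (-4)| = 1
|pz - cz| = |3 - 7| = 4
distance = (5+1+4)/2 = 10/2 = 5
radius = 5; distance == radius -> yes

Answer: yes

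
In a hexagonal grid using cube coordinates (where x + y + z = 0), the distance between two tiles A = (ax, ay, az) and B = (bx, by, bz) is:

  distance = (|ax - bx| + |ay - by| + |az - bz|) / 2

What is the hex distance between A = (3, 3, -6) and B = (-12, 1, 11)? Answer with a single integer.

Answer: 17

Derivation:
|ax - bx| = |3 - (-12)| = 15
|ay - by| = |3 - 1| = 2
|az - bz| = |-6 - 11| = 17
distance = (15 + 2 + 17) / 2 = 34 / 2 = 17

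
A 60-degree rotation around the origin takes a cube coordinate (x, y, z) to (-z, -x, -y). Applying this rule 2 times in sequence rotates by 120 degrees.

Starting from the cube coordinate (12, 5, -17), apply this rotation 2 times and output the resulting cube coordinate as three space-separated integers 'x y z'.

Start: (12, 5, -17)
Step 1: (12, 5, -17) -> (-(-17), -(12), -(5)) = (17, -12, -5)
Step 2: (17, -12, -5) -> (-(-5), -(17), -(-12)) = (5, -17, 12)

Answer: 5 -17 12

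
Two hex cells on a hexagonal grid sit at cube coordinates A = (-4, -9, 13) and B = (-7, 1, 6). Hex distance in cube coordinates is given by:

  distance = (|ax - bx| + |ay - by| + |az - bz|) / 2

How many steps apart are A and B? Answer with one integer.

|ax - bx| = |-4 - (-7)| = 3
|ay - by| = |-9 - 1| = 10
|az - bz| = |13 - 6| = 7
distance = (3 + 10 + 7) / 2 = 20 / 2 = 10

Answer: 10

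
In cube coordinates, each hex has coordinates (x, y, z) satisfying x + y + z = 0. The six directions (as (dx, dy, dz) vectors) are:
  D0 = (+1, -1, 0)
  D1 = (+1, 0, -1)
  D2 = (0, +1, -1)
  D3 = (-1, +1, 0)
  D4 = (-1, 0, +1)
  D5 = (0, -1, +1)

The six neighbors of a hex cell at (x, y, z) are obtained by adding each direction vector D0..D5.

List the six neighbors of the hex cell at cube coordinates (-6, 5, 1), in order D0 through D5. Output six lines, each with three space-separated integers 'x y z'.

Center: (-6, 5, 1). Add each direction:
  D0: (-6, 5, 1) + (1, -1, 0) = (-5, 4, 1)
  D1: (-6, 5, 1) + (1, 0, -1) = (-5, 5, 0)
  D2: (-6, 5, 1) + (0, 1, -1) = (-6, 6, 0)
  D3: (-6, 5, 1) + (-1, 1, 0) = (-7, 6, 1)
  D4: (-6, 5, 1) + (-1, 0, 1) = (-7, 5, 2)
  D5: (-6, 5, 1) + (0, -1, 1) = (-6, 4, 2)

Answer: -5 4 1
-5 5 0
-6 6 0
-7 6 1
-7 5 2
-6 4 2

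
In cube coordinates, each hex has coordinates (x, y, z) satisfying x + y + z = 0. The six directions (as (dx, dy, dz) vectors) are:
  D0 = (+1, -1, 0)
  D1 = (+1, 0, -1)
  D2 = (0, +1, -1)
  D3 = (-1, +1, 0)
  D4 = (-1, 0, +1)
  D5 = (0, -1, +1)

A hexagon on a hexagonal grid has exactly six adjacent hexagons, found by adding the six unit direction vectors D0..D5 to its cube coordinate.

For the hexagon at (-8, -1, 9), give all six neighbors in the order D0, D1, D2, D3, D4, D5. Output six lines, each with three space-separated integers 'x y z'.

Center: (-8, -1, 9). Add each direction:
  D0: (-8, -1, 9) + (1, -1, 0) = (-7, -2, 9)
  D1: (-8, -1, 9) + (1, 0, -1) = (-7, -1, 8)
  D2: (-8, -1, 9) + (0, 1, -1) = (-8, 0, 8)
  D3: (-8, -1, 9) + (-1, 1, 0) = (-9, 0, 9)
  D4: (-8, -1, 9) + (-1, 0, 1) = (-9, -1, 10)
  D5: (-8, -1, 9) + (0, -1, 1) = (-8, -2, 10)

Answer: -7 -2 9
-7 -1 8
-8 0 8
-9 0 9
-9 -1 10
-8 -2 10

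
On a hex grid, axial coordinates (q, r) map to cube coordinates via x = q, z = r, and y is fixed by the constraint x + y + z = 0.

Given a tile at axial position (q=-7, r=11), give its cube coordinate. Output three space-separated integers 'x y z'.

Answer: -7 -4 11

Derivation:
x = q = -7
z = r = 11
y = -x - z = -(-7) - (11) = -4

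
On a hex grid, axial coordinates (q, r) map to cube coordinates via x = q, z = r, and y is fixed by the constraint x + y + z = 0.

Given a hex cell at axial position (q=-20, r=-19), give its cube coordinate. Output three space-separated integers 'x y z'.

Answer: -20 39 -19

Derivation:
x = q = -20
z = r = -19
y = -x - z = -(-20) - (-19) = 39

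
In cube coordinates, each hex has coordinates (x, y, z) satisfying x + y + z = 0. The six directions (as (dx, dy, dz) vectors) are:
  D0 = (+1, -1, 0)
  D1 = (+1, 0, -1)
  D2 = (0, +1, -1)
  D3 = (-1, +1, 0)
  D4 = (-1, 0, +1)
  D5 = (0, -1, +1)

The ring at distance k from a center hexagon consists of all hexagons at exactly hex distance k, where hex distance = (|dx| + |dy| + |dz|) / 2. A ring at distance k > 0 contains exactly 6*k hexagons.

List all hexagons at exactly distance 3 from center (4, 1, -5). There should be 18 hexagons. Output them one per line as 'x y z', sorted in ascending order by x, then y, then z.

Walk ring at distance 3 from (4, 1, -5):
Start at center + D4*3 = (1, 1, -2)
  hex 0: (1, 1, -2)
  hex 1: (2, 0, -2)
  hex 2: (3, -1, -2)
  hex 3: (4, -2, -2)
  hex 4: (5, -2, -3)
  hex 5: (6, -2, -4)
  hex 6: (7, -2, -5)
  hex 7: (7, -1, -6)
  hex 8: (7, 0, -7)
  hex 9: (7, 1, -8)
  hex 10: (6, 2, -8)
  hex 11: (5, 3, -8)
  hex 12: (4, 4, -8)
  hex 13: (3, 4, -7)
  hex 14: (2, 4, -6)
  hex 15: (1, 4, -5)
  hex 16: (1, 3, -4)
  hex 17: (1, 2, -3)
Sorted: 18 hexes.

Answer: 1 1 -2
1 2 -3
1 3 -4
1 4 -5
2 0 -2
2 4 -6
3 -1 -2
3 4 -7
4 -2 -2
4 4 -8
5 -2 -3
5 3 -8
6 -2 -4
6 2 -8
7 -2 -5
7 -1 -6
7 0 -7
7 1 -8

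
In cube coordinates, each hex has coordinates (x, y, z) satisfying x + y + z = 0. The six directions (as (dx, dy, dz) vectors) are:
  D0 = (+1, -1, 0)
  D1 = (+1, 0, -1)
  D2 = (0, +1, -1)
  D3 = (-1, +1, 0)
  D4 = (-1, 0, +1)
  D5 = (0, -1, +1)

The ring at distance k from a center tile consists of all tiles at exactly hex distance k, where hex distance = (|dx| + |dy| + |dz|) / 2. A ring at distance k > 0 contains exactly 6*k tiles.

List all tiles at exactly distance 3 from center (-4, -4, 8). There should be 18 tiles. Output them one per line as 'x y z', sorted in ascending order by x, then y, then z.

Walk ring at distance 3 from (-4, -4, 8):
Start at center + D4*3 = (-7, -4, 11)
  hex 0: (-7, -4, 11)
  hex 1: (-6, -5, 11)
  hex 2: (-5, -6, 11)
  hex 3: (-4, -7, 11)
  hex 4: (-3, -7, 10)
  hex 5: (-2, -7, 9)
  hex 6: (-1, -7, 8)
  hex 7: (-1, -6, 7)
  hex 8: (-1, -5, 6)
  hex 9: (-1, -4, 5)
  hex 10: (-2, -3, 5)
  hex 11: (-3, -2, 5)
  hex 12: (-4, -1, 5)
  hex 13: (-5, -1, 6)
  hex 14: (-6, -1, 7)
  hex 15: (-7, -1, 8)
  hex 16: (-7, -2, 9)
  hex 17: (-7, -3, 10)
Sorted: 18 hexes.

Answer: -7 -4 11
-7 -3 10
-7 -2 9
-7 -1 8
-6 -5 11
-6 -1 7
-5 -6 11
-5 -1 6
-4 -7 11
-4 -1 5
-3 -7 10
-3 -2 5
-2 -7 9
-2 -3 5
-1 -7 8
-1 -6 7
-1 -5 6
-1 -4 5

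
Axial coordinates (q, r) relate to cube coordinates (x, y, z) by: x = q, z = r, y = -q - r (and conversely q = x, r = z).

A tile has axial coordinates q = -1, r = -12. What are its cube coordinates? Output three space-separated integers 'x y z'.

x = q = -1
z = r = -12
y = -x - z = -(-1) - (-12) = 13

Answer: -1 13 -12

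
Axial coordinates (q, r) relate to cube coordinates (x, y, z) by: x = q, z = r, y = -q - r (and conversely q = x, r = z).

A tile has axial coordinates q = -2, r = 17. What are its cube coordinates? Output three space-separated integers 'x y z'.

x = q = -2
z = r = 17
y = -x - z = -(-2) - (17) = -15

Answer: -2 -15 17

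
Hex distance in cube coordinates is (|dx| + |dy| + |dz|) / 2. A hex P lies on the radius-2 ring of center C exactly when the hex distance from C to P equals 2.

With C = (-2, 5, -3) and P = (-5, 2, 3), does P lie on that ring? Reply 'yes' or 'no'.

|px - cx| = |-5 - (-2)| = 3
|py - cy| = |2 - 5| = 3
|pz - cz| = |3 - (-3)| = 6
distance = (3+3+6)/2 = 12/2 = 6
radius = 2; distance != radius -> no

Answer: no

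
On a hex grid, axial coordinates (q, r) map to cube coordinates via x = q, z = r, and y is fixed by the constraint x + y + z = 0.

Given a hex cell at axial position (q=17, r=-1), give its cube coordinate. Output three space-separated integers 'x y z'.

x = q = 17
z = r = -1
y = -x - z = -(17) - (-1) = -16

Answer: 17 -16 -1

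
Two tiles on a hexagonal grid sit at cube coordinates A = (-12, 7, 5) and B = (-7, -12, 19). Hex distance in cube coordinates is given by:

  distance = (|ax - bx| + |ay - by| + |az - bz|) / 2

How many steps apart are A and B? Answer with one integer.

|ax - bx| = |-12 - (-7)| = 5
|ay - by| = |7 - (-12)| = 19
|az - bz| = |5 - 19| = 14
distance = (5 + 19 + 14) / 2 = 38 / 2 = 19

Answer: 19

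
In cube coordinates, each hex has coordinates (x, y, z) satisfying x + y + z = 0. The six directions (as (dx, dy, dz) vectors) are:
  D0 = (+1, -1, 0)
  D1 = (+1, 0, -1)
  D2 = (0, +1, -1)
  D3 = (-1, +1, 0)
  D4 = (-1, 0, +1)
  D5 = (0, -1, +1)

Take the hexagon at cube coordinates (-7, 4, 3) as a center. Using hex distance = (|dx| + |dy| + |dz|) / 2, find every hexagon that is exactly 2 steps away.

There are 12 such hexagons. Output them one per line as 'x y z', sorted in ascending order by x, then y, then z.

Answer: -9 4 5
-9 5 4
-9 6 3
-8 3 5
-8 6 2
-7 2 5
-7 6 1
-6 2 4
-6 5 1
-5 2 3
-5 3 2
-5 4 1

Derivation:
Walk ring at distance 2 from (-7, 4, 3):
Start at center + D4*2 = (-9, 4, 5)
  hex 0: (-9, 4, 5)
  hex 1: (-8, 3, 5)
  hex 2: (-7, 2, 5)
  hex 3: (-6, 2, 4)
  hex 4: (-5, 2, 3)
  hex 5: (-5, 3, 2)
  hex 6: (-5, 4, 1)
  hex 7: (-6, 5, 1)
  hex 8: (-7, 6, 1)
  hex 9: (-8, 6, 2)
  hex 10: (-9, 6, 3)
  hex 11: (-9, 5, 4)
Sorted: 12 hexes.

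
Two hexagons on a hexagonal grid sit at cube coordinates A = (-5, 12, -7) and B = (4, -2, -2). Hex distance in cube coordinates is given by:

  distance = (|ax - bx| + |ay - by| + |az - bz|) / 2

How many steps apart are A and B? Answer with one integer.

Answer: 14

Derivation:
|ax - bx| = |-5 - 4| = 9
|ay - by| = |12 - (-2)| = 14
|az - bz| = |-7 - (-2)| = 5
distance = (9 + 14 + 5) / 2 = 28 / 2 = 14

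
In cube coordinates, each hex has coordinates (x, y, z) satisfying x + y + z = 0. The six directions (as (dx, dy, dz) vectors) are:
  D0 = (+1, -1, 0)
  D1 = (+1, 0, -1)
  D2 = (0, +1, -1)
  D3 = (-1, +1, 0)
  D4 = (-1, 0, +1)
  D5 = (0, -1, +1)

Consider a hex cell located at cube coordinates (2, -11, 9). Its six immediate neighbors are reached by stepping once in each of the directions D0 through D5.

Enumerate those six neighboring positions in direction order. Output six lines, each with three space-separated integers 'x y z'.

Answer: 3 -12 9
3 -11 8
2 -10 8
1 -10 9
1 -11 10
2 -12 10

Derivation:
Center: (2, -11, 9). Add each direction:
  D0: (2, -11, 9) + (1, -1, 0) = (3, -12, 9)
  D1: (2, -11, 9) + (1, 0, -1) = (3, -11, 8)
  D2: (2, -11, 9) + (0, 1, -1) = (2, -10, 8)
  D3: (2, -11, 9) + (-1, 1, 0) = (1, -10, 9)
  D4: (2, -11, 9) + (-1, 0, 1) = (1, -11, 10)
  D5: (2, -11, 9) + (0, -1, 1) = (2, -12, 10)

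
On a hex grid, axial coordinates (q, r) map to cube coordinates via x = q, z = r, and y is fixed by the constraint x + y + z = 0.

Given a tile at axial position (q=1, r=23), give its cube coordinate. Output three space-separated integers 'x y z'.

x = q = 1
z = r = 23
y = -x - z = -(1) - (23) = -24

Answer: 1 -24 23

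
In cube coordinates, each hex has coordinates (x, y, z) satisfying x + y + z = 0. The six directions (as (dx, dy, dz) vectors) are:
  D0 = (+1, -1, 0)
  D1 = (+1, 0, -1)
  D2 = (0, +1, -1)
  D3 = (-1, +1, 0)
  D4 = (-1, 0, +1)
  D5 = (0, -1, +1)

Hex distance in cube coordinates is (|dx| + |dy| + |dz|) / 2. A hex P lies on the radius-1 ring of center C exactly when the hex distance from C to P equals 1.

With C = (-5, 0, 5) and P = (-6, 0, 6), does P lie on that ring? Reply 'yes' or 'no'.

|px - cx| = |-6 - (-5)| = 1
|py - cy| = |0 - 0| = 0
|pz - cz| = |6 - 5| = 1
distance = (1+0+1)/2 = 2/2 = 1
radius = 1; distance == radius -> yes

Answer: yes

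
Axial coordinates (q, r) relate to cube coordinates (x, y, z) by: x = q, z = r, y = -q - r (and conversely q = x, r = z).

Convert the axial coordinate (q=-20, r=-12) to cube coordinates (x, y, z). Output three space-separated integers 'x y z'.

Answer: -20 32 -12

Derivation:
x = q = -20
z = r = -12
y = -x - z = -(-20) - (-12) = 32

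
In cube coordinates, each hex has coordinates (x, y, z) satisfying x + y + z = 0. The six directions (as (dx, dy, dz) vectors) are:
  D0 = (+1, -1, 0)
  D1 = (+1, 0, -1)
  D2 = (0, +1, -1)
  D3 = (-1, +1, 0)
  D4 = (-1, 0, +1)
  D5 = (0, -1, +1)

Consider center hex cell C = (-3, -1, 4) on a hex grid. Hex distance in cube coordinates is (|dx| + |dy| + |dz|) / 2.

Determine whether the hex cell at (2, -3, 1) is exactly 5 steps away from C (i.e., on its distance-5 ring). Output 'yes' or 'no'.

|px - cx| = |2 - (-3)| = 5
|py - cy| = |-3 - (-1)| = 2
|pz - cz| = |1 - 4| = 3
distance = (5+2+3)/2 = 10/2 = 5
radius = 5; distance == radius -> yes

Answer: yes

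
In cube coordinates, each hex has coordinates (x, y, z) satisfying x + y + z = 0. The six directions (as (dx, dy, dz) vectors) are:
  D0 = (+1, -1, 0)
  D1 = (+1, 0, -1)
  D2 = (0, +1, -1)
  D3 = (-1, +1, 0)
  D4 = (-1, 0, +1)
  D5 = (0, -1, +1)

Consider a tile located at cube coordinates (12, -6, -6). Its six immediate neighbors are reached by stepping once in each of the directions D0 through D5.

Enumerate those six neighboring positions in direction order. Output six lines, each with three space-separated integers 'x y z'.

Answer: 13 -7 -6
13 -6 -7
12 -5 -7
11 -5 -6
11 -6 -5
12 -7 -5

Derivation:
Center: (12, -6, -6). Add each direction:
  D0: (12, -6, -6) + (1, -1, 0) = (13, -7, -6)
  D1: (12, -6, -6) + (1, 0, -1) = (13, -6, -7)
  D2: (12, -6, -6) + (0, 1, -1) = (12, -5, -7)
  D3: (12, -6, -6) + (-1, 1, 0) = (11, -5, -6)
  D4: (12, -6, -6) + (-1, 0, 1) = (11, -6, -5)
  D5: (12, -6, -6) + (0, -1, 1) = (12, -7, -5)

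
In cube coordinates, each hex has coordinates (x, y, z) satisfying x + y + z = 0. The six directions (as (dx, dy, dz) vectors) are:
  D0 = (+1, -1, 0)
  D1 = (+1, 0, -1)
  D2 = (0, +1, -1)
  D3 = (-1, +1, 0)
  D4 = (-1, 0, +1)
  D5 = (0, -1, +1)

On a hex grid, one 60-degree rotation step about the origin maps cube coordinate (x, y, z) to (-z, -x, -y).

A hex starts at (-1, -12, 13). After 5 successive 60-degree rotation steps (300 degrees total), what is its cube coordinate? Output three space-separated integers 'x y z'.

Answer: 12 -13 1

Derivation:
Start: (-1, -12, 13)
Step 1: (-1, -12, 13) -> (-(13), -(-1), -(-12)) = (-13, 1, 12)
Step 2: (-13, 1, 12) -> (-(12), -(-13), -(1)) = (-12, 13, -1)
Step 3: (-12, 13, -1) -> (-(-1), -(-12), -(13)) = (1, 12, -13)
Step 4: (1, 12, -13) -> (-(-13), -(1), -(12)) = (13, -1, -12)
Step 5: (13, -1, -12) -> (-(-12), -(13), -(-1)) = (12, -13, 1)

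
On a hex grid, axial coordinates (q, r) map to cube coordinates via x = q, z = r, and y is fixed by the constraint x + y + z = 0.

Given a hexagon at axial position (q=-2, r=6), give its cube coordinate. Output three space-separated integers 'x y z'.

x = q = -2
z = r = 6
y = -x - z = -(-2) - (6) = -4

Answer: -2 -4 6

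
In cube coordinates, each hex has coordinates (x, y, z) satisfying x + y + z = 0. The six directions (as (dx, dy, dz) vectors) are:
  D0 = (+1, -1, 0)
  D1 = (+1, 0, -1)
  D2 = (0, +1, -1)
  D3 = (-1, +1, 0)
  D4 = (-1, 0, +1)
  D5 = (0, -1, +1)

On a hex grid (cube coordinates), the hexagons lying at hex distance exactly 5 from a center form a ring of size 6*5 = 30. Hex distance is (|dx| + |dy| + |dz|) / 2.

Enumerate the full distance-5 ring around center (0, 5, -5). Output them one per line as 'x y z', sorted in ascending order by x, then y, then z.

Answer: -5 5 0
-5 6 -1
-5 7 -2
-5 8 -3
-5 9 -4
-5 10 -5
-4 4 0
-4 10 -6
-3 3 0
-3 10 -7
-2 2 0
-2 10 -8
-1 1 0
-1 10 -9
0 0 0
0 10 -10
1 0 -1
1 9 -10
2 0 -2
2 8 -10
3 0 -3
3 7 -10
4 0 -4
4 6 -10
5 0 -5
5 1 -6
5 2 -7
5 3 -8
5 4 -9
5 5 -10

Derivation:
Walk ring at distance 5 from (0, 5, -5):
Start at center + D4*5 = (-5, 5, 0)
  hex 0: (-5, 5, 0)
  hex 1: (-4, 4, 0)
  hex 2: (-3, 3, 0)
  hex 3: (-2, 2, 0)
  hex 4: (-1, 1, 0)
  hex 5: (0, 0, 0)
  hex 6: (1, 0, -1)
  hex 7: (2, 0, -2)
  hex 8: (3, 0, -3)
  hex 9: (4, 0, -4)
  hex 10: (5, 0, -5)
  hex 11: (5, 1, -6)
  hex 12: (5, 2, -7)
  hex 13: (5, 3, -8)
  hex 14: (5, 4, -9)
  hex 15: (5, 5, -10)
  hex 16: (4, 6, -10)
  hex 17: (3, 7, -10)
  hex 18: (2, 8, -10)
  hex 19: (1, 9, -10)
  hex 20: (0, 10, -10)
  hex 21: (-1, 10, -9)
  hex 22: (-2, 10, -8)
  hex 23: (-3, 10, -7)
  hex 24: (-4, 10, -6)
  hex 25: (-5, 10, -5)
  hex 26: (-5, 9, -4)
  hex 27: (-5, 8, -3)
  hex 28: (-5, 7, -2)
  hex 29: (-5, 6, -1)
Sorted: 30 hexes.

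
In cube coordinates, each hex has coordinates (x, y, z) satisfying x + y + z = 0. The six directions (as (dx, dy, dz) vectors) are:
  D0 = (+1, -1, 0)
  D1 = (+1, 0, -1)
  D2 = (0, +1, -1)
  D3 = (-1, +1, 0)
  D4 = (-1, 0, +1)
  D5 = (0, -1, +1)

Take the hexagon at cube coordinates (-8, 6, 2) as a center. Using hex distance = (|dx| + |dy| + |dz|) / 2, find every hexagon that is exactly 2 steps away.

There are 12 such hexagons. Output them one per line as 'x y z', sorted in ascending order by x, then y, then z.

Walk ring at distance 2 from (-8, 6, 2):
Start at center + D4*2 = (-10, 6, 4)
  hex 0: (-10, 6, 4)
  hex 1: (-9, 5, 4)
  hex 2: (-8, 4, 4)
  hex 3: (-7, 4, 3)
  hex 4: (-6, 4, 2)
  hex 5: (-6, 5, 1)
  hex 6: (-6, 6, 0)
  hex 7: (-7, 7, 0)
  hex 8: (-8, 8, 0)
  hex 9: (-9, 8, 1)
  hex 10: (-10, 8, 2)
  hex 11: (-10, 7, 3)
Sorted: 12 hexes.

Answer: -10 6 4
-10 7 3
-10 8 2
-9 5 4
-9 8 1
-8 4 4
-8 8 0
-7 4 3
-7 7 0
-6 4 2
-6 5 1
-6 6 0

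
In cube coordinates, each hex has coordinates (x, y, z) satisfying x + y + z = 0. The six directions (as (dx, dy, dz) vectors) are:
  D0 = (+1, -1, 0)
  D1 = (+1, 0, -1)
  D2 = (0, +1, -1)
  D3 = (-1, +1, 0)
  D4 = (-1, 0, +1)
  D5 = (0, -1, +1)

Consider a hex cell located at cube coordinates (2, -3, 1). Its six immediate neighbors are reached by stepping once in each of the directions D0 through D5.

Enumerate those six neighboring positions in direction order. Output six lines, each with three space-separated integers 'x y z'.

Center: (2, -3, 1). Add each direction:
  D0: (2, -3, 1) + (1, -1, 0) = (3, -4, 1)
  D1: (2, -3, 1) + (1, 0, -1) = (3, -3, 0)
  D2: (2, -3, 1) + (0, 1, -1) = (2, -2, 0)
  D3: (2, -3, 1) + (-1, 1, 0) = (1, -2, 1)
  D4: (2, -3, 1) + (-1, 0, 1) = (1, -3, 2)
  D5: (2, -3, 1) + (0, -1, 1) = (2, -4, 2)

Answer: 3 -4 1
3 -3 0
2 -2 0
1 -2 1
1 -3 2
2 -4 2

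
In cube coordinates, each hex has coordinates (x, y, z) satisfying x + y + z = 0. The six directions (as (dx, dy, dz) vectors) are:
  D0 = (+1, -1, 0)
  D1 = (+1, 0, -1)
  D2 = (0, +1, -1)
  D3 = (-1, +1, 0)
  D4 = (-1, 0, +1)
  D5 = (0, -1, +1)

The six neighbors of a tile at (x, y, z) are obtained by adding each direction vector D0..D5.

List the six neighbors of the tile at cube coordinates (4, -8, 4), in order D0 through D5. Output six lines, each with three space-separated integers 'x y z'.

Answer: 5 -9 4
5 -8 3
4 -7 3
3 -7 4
3 -8 5
4 -9 5

Derivation:
Center: (4, -8, 4). Add each direction:
  D0: (4, -8, 4) + (1, -1, 0) = (5, -9, 4)
  D1: (4, -8, 4) + (1, 0, -1) = (5, -8, 3)
  D2: (4, -8, 4) + (0, 1, -1) = (4, -7, 3)
  D3: (4, -8, 4) + (-1, 1, 0) = (3, -7, 4)
  D4: (4, -8, 4) + (-1, 0, 1) = (3, -8, 5)
  D5: (4, -8, 4) + (0, -1, 1) = (4, -9, 5)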